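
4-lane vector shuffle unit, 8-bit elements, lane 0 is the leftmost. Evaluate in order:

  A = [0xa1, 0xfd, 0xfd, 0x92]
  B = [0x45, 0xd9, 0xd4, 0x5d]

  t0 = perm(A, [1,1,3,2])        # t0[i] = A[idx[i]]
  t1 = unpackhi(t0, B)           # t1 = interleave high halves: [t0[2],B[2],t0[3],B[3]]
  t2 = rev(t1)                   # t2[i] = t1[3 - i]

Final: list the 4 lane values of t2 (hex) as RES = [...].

RES = [ 0x5d  0xfd  0xd4  0x92 ]

  t0: fd fd 92 fd
  t1: 92 d4 fd 5d
  t2: 5d fd d4 92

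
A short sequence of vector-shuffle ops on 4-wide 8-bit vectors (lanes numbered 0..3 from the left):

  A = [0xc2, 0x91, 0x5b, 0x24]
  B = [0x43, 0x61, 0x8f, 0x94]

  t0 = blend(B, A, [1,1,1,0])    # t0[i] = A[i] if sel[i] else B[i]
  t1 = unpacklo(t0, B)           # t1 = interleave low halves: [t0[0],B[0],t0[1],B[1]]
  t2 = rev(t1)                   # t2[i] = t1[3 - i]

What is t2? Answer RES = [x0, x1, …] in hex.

→ t0 |c2|91|5b|94|
→ t1 |c2|43|91|61|
→ t2 |61|91|43|c2|

RES = [ 0x61  0x91  0x43  0xc2 ]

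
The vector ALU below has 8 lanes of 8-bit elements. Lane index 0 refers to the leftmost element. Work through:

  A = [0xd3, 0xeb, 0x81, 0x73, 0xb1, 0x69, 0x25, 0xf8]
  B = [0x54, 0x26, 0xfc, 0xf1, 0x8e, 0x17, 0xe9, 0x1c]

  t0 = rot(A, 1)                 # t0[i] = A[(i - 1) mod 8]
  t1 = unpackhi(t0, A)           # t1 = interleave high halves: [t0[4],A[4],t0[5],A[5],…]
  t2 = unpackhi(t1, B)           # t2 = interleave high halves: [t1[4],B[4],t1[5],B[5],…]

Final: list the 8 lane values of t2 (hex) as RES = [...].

RES = [0x69, 0x8e, 0x25, 0x17, 0x25, 0xe9, 0xf8, 0x1c]

→ t0 |f8|d3|eb|81|73|b1|69|25|
→ t1 |73|b1|b1|69|69|25|25|f8|
→ t2 |69|8e|25|17|25|e9|f8|1c|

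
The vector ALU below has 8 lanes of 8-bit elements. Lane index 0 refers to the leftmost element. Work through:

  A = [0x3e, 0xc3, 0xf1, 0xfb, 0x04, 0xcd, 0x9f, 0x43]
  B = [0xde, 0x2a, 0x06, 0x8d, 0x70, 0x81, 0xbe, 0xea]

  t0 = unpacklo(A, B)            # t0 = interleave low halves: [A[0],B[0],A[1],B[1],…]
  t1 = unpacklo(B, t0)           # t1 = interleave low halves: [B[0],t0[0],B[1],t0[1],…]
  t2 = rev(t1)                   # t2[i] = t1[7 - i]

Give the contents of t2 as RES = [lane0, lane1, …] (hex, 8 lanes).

t0 = [0x3e, 0xde, 0xc3, 0x2a, 0xf1, 0x06, 0xfb, 0x8d]
t1 = [0xde, 0x3e, 0x2a, 0xde, 0x06, 0xc3, 0x8d, 0x2a]
t2 = [0x2a, 0x8d, 0xc3, 0x06, 0xde, 0x2a, 0x3e, 0xde]

RES = [ 0x2a  0x8d  0xc3  0x06  0xde  0x2a  0x3e  0xde ]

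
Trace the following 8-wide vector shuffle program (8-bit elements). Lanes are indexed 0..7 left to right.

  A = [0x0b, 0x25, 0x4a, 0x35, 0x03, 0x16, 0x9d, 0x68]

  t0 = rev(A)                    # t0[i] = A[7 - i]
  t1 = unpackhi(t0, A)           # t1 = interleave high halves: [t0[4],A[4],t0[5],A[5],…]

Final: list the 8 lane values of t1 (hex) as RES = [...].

RES = [0x35, 0x03, 0x4a, 0x16, 0x25, 0x9d, 0x0b, 0x68]

t0 = [0x68, 0x9d, 0x16, 0x03, 0x35, 0x4a, 0x25, 0x0b]
t1 = [0x35, 0x03, 0x4a, 0x16, 0x25, 0x9d, 0x0b, 0x68]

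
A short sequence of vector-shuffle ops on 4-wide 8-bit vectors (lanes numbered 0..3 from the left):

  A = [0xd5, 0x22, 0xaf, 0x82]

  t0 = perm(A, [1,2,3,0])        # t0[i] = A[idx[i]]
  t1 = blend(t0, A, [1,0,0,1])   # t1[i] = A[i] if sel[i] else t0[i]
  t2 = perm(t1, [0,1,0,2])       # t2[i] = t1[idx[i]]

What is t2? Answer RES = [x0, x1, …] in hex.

→ t0 |22|af|82|d5|
→ t1 |d5|af|82|82|
→ t2 |d5|af|d5|82|

RES = [ 0xd5  0xaf  0xd5  0x82 ]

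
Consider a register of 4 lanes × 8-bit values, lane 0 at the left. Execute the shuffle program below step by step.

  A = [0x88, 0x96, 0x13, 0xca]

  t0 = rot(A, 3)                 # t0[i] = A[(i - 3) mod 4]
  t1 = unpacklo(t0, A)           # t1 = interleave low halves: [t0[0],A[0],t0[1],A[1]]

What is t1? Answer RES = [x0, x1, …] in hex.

RES = [0x96, 0x88, 0x13, 0x96]

t0 = [0x96, 0x13, 0xca, 0x88]
t1 = [0x96, 0x88, 0x13, 0x96]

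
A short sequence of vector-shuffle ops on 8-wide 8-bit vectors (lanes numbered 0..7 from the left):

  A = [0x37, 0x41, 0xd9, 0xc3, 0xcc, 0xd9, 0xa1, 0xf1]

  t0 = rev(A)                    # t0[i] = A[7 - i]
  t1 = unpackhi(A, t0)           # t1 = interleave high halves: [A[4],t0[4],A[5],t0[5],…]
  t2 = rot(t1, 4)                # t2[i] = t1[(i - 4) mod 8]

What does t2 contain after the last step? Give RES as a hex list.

RES = [0xa1, 0x41, 0xf1, 0x37, 0xcc, 0xc3, 0xd9, 0xd9]

t0 = [0xf1, 0xa1, 0xd9, 0xcc, 0xc3, 0xd9, 0x41, 0x37]
t1 = [0xcc, 0xc3, 0xd9, 0xd9, 0xa1, 0x41, 0xf1, 0x37]
t2 = [0xa1, 0x41, 0xf1, 0x37, 0xcc, 0xc3, 0xd9, 0xd9]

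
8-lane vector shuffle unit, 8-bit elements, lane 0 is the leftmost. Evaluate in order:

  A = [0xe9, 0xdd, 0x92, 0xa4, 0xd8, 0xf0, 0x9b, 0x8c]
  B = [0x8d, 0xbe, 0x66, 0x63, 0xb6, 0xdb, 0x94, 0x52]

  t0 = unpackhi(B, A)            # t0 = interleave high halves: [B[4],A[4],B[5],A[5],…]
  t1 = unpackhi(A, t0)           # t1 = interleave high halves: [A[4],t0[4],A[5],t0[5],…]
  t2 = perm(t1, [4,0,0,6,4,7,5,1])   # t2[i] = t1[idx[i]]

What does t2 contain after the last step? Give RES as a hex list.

→ t0 |b6|d8|db|f0|94|9b|52|8c|
→ t1 |d8|94|f0|9b|9b|52|8c|8c|
→ t2 |9b|d8|d8|8c|9b|8c|52|94|

RES = [0x9b, 0xd8, 0xd8, 0x8c, 0x9b, 0x8c, 0x52, 0x94]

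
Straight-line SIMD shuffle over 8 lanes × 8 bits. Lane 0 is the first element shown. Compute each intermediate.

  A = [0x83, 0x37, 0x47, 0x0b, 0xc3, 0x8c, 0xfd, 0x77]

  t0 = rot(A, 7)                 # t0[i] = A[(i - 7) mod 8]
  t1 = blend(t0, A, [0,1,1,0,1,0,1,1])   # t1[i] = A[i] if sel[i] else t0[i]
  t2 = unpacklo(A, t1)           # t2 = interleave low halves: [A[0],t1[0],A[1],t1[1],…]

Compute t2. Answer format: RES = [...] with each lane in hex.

→ t0 |37|47|0b|c3|8c|fd|77|83|
→ t1 |37|37|47|c3|c3|fd|fd|77|
→ t2 |83|37|37|37|47|47|0b|c3|

RES = [ 0x83  0x37  0x37  0x37  0x47  0x47  0x0b  0xc3 ]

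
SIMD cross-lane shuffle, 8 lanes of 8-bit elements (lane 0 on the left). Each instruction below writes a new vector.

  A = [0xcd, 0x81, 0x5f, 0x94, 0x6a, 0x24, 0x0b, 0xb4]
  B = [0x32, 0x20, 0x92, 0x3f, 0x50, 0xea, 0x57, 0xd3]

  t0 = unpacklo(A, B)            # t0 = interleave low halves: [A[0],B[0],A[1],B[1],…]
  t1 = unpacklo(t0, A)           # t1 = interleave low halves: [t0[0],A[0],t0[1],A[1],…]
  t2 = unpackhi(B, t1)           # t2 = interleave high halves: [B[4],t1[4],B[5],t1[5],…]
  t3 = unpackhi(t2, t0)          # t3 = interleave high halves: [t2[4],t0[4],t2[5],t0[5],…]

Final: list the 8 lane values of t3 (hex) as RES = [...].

RES = [0x57, 0x5f, 0x20, 0x92, 0xd3, 0x94, 0x94, 0x3f]

  t0: cd 32 81 20 5f 92 94 3f
  t1: cd cd 32 81 81 5f 20 94
  t2: 50 81 ea 5f 57 20 d3 94
  t3: 57 5f 20 92 d3 94 94 3f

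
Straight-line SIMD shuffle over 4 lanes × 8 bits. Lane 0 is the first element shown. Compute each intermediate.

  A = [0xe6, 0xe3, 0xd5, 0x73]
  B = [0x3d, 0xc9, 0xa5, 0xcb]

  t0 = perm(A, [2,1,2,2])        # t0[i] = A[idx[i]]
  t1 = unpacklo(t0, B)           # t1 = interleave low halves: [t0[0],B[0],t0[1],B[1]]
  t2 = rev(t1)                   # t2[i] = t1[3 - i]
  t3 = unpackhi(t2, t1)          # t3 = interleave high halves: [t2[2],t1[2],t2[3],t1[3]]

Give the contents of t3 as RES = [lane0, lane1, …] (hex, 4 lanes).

t0 = [0xd5, 0xe3, 0xd5, 0xd5]
t1 = [0xd5, 0x3d, 0xe3, 0xc9]
t2 = [0xc9, 0xe3, 0x3d, 0xd5]
t3 = [0x3d, 0xe3, 0xd5, 0xc9]

RES = [ 0x3d  0xe3  0xd5  0xc9 ]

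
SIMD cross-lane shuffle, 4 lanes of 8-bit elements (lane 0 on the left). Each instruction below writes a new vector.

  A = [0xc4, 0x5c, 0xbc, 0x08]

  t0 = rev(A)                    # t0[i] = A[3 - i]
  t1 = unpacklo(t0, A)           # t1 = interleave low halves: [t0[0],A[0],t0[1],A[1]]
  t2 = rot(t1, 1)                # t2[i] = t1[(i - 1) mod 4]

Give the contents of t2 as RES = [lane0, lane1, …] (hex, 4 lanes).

RES = [ 0x5c  0x08  0xc4  0xbc ]

  t0: 08 bc 5c c4
  t1: 08 c4 bc 5c
  t2: 5c 08 c4 bc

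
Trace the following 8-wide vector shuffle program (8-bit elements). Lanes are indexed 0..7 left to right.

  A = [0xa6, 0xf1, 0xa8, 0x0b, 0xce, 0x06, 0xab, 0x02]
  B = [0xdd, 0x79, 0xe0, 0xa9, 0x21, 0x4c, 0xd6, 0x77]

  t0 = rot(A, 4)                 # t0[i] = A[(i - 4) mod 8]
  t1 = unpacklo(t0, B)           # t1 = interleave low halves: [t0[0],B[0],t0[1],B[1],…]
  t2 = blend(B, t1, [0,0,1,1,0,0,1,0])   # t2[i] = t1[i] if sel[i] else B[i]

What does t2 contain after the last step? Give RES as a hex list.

RES = [ 0xdd  0x79  0x06  0x79  0x21  0x4c  0x02  0x77 ]

  t0: ce 06 ab 02 a6 f1 a8 0b
  t1: ce dd 06 79 ab e0 02 a9
  t2: dd 79 06 79 21 4c 02 77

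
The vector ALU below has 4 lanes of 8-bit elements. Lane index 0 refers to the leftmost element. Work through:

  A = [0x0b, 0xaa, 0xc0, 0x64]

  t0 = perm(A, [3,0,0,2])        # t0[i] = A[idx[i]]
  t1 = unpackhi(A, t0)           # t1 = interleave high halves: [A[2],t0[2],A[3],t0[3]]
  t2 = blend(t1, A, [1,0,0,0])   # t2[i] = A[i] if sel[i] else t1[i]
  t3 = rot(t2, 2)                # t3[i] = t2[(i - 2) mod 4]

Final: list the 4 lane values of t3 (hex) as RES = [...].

  t0: 64 0b 0b c0
  t1: c0 0b 64 c0
  t2: 0b 0b 64 c0
  t3: 64 c0 0b 0b

RES = [ 0x64  0xc0  0x0b  0x0b ]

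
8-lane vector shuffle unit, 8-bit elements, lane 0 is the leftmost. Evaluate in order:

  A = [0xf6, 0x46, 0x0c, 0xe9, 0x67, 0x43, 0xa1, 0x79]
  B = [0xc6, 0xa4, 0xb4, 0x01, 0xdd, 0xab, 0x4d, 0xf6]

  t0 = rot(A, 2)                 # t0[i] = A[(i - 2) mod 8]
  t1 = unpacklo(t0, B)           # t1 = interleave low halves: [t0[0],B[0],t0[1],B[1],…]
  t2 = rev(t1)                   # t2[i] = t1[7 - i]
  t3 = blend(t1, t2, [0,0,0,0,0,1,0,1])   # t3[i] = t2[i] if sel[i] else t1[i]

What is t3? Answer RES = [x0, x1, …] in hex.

RES = [ 0xa1  0xc6  0x79  0xa4  0xf6  0x79  0x46  0xa1 ]

  t0: a1 79 f6 46 0c e9 67 43
  t1: a1 c6 79 a4 f6 b4 46 01
  t2: 01 46 b4 f6 a4 79 c6 a1
  t3: a1 c6 79 a4 f6 79 46 a1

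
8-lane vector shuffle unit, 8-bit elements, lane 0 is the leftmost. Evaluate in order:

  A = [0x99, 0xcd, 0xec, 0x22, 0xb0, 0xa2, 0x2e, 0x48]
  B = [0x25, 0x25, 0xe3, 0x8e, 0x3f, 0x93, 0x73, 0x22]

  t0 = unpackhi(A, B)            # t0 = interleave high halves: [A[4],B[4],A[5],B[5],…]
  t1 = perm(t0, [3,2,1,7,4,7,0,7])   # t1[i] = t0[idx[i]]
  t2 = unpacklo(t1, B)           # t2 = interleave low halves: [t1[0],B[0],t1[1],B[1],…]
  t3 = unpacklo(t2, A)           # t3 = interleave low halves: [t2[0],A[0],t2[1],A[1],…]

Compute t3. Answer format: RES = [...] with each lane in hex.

→ t0 |b0|3f|a2|93|2e|73|48|22|
→ t1 |93|a2|3f|22|2e|22|b0|22|
→ t2 |93|25|a2|25|3f|e3|22|8e|
→ t3 |93|99|25|cd|a2|ec|25|22|

RES = [ 0x93  0x99  0x25  0xcd  0xa2  0xec  0x25  0x22 ]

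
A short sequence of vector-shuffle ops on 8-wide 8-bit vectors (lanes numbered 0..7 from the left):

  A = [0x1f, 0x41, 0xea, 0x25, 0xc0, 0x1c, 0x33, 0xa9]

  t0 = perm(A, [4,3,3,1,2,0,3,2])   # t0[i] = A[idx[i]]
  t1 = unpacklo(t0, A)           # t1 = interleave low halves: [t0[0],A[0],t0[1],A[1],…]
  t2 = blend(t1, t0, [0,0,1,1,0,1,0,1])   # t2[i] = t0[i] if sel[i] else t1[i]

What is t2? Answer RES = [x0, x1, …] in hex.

RES = [0xc0, 0x1f, 0x25, 0x41, 0x25, 0x1f, 0x41, 0xea]

→ t0 |c0|25|25|41|ea|1f|25|ea|
→ t1 |c0|1f|25|41|25|ea|41|25|
→ t2 |c0|1f|25|41|25|1f|41|ea|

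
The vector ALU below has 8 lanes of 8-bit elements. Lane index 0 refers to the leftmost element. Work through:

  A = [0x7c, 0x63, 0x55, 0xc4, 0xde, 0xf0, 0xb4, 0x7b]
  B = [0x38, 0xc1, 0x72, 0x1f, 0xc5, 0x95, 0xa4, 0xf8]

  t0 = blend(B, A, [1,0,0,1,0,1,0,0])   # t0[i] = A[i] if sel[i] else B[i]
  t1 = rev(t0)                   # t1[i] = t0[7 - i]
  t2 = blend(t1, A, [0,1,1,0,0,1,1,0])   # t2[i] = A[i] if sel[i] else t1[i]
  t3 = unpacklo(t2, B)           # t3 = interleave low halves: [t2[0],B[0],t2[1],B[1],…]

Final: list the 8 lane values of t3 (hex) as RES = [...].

  t0: 7c c1 72 c4 c5 f0 a4 f8
  t1: f8 a4 f0 c5 c4 72 c1 7c
  t2: f8 63 55 c5 c4 f0 b4 7c
  t3: f8 38 63 c1 55 72 c5 1f

RES = [ 0xf8  0x38  0x63  0xc1  0x55  0x72  0xc5  0x1f ]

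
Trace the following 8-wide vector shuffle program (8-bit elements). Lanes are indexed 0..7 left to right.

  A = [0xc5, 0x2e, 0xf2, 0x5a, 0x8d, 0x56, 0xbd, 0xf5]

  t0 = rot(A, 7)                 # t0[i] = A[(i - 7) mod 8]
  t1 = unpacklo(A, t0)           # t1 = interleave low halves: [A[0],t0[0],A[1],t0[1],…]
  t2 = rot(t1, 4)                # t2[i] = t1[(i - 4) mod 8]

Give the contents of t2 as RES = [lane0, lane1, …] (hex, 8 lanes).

  t0: 2e f2 5a 8d 56 bd f5 c5
  t1: c5 2e 2e f2 f2 5a 5a 8d
  t2: f2 5a 5a 8d c5 2e 2e f2

RES = [ 0xf2  0x5a  0x5a  0x8d  0xc5  0x2e  0x2e  0xf2 ]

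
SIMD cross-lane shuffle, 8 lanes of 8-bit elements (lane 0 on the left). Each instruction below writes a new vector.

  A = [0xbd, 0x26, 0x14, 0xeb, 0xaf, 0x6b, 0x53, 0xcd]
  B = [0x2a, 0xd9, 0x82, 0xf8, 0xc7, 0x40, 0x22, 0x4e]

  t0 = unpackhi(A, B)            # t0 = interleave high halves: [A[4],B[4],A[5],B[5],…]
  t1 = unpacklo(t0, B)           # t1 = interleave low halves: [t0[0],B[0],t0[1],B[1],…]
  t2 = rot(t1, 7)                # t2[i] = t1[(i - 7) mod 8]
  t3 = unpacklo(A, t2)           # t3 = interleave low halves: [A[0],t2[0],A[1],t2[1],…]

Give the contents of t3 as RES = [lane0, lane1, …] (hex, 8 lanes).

RES = [ 0xbd  0x2a  0x26  0xc7  0x14  0xd9  0xeb  0x6b ]

→ t0 |af|c7|6b|40|53|22|cd|4e|
→ t1 |af|2a|c7|d9|6b|82|40|f8|
→ t2 |2a|c7|d9|6b|82|40|f8|af|
→ t3 |bd|2a|26|c7|14|d9|eb|6b|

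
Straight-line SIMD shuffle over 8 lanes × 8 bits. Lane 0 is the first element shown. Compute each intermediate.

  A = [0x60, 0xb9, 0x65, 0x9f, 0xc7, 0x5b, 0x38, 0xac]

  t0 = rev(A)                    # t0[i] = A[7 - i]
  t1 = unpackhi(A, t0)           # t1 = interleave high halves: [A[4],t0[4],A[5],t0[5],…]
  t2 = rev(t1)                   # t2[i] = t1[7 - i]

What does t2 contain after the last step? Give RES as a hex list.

t0 = [0xac, 0x38, 0x5b, 0xc7, 0x9f, 0x65, 0xb9, 0x60]
t1 = [0xc7, 0x9f, 0x5b, 0x65, 0x38, 0xb9, 0xac, 0x60]
t2 = [0x60, 0xac, 0xb9, 0x38, 0x65, 0x5b, 0x9f, 0xc7]

RES = [0x60, 0xac, 0xb9, 0x38, 0x65, 0x5b, 0x9f, 0xc7]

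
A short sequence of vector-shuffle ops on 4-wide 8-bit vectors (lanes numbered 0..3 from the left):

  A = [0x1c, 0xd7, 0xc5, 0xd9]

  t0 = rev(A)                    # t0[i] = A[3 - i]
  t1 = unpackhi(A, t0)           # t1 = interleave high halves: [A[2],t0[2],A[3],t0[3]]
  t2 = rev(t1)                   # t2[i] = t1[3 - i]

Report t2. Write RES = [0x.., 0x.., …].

  t0: d9 c5 d7 1c
  t1: c5 d7 d9 1c
  t2: 1c d9 d7 c5

RES = [ 0x1c  0xd9  0xd7  0xc5 ]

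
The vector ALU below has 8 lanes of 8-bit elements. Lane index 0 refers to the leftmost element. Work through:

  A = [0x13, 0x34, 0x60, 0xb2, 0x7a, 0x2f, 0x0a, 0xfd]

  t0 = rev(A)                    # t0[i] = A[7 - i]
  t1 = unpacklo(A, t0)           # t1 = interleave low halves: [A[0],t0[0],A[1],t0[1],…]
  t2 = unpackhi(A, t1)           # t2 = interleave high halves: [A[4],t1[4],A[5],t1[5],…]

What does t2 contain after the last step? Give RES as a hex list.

t0 = [0xfd, 0x0a, 0x2f, 0x7a, 0xb2, 0x60, 0x34, 0x13]
t1 = [0x13, 0xfd, 0x34, 0x0a, 0x60, 0x2f, 0xb2, 0x7a]
t2 = [0x7a, 0x60, 0x2f, 0x2f, 0x0a, 0xb2, 0xfd, 0x7a]

RES = [0x7a, 0x60, 0x2f, 0x2f, 0x0a, 0xb2, 0xfd, 0x7a]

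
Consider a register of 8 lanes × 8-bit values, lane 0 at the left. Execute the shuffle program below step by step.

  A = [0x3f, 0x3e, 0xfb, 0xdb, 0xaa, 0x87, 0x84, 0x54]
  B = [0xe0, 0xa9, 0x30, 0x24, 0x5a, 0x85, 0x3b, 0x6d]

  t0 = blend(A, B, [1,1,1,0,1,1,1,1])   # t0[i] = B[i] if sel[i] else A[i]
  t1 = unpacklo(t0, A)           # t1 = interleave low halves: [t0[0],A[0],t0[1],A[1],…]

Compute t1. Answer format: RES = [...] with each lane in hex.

  t0: e0 a9 30 db 5a 85 3b 6d
  t1: e0 3f a9 3e 30 fb db db

RES = [0xe0, 0x3f, 0xa9, 0x3e, 0x30, 0xfb, 0xdb, 0xdb]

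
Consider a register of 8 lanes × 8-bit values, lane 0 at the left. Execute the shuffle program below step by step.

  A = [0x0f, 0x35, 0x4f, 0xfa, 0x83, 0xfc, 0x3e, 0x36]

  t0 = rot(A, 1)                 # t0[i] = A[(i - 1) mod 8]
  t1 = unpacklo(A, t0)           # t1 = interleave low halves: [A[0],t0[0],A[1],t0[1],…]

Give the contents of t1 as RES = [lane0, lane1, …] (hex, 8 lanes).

  t0: 36 0f 35 4f fa 83 fc 3e
  t1: 0f 36 35 0f 4f 35 fa 4f

RES = [ 0x0f  0x36  0x35  0x0f  0x4f  0x35  0xfa  0x4f ]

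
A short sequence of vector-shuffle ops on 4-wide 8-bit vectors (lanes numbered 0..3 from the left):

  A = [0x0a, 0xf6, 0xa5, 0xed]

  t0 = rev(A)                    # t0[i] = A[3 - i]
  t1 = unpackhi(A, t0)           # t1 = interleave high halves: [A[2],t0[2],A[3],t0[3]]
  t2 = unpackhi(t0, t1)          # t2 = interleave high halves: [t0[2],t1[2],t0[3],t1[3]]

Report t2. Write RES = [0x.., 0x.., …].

RES = [ 0xf6  0xed  0x0a  0x0a ]

→ t0 |ed|a5|f6|0a|
→ t1 |a5|f6|ed|0a|
→ t2 |f6|ed|0a|0a|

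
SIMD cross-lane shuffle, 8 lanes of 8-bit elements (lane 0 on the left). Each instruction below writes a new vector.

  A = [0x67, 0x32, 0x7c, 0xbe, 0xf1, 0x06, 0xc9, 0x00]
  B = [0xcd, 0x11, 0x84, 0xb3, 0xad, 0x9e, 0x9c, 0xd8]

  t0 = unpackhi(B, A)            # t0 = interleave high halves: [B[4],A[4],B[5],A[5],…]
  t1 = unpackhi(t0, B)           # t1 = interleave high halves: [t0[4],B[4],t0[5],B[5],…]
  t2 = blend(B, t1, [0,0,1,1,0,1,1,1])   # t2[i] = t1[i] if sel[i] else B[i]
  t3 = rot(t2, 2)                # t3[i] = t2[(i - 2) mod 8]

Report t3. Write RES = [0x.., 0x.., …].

RES = [ 0x00  0xd8  0xcd  0x11  0xc9  0x9e  0xad  0x9c ]

t0 = [0xad, 0xf1, 0x9e, 0x06, 0x9c, 0xc9, 0xd8, 0x00]
t1 = [0x9c, 0xad, 0xc9, 0x9e, 0xd8, 0x9c, 0x00, 0xd8]
t2 = [0xcd, 0x11, 0xc9, 0x9e, 0xad, 0x9c, 0x00, 0xd8]
t3 = [0x00, 0xd8, 0xcd, 0x11, 0xc9, 0x9e, 0xad, 0x9c]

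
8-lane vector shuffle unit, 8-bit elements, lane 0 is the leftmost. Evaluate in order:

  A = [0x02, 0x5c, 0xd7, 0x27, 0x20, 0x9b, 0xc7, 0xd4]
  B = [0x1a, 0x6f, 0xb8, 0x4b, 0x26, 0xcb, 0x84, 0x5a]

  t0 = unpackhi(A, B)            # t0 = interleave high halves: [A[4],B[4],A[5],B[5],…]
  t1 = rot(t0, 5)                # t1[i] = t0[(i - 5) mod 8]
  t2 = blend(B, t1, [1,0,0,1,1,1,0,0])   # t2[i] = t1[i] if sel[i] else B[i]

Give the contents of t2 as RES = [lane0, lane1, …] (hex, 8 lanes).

→ t0 |20|26|9b|cb|c7|84|d4|5a|
→ t1 |cb|c7|84|d4|5a|20|26|9b|
→ t2 |cb|6f|b8|d4|5a|20|84|5a|

RES = [ 0xcb  0x6f  0xb8  0xd4  0x5a  0x20  0x84  0x5a ]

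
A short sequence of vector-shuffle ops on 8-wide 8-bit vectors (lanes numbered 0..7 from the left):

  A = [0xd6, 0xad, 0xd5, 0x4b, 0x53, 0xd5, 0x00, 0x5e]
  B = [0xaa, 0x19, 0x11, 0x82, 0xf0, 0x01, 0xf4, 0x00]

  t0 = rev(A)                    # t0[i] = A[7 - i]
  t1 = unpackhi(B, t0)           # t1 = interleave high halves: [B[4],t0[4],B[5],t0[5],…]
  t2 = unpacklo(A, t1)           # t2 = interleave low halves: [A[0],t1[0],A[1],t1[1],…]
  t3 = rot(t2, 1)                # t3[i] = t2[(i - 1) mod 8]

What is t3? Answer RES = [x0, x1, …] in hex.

t0 = [0x5e, 0x00, 0xd5, 0x53, 0x4b, 0xd5, 0xad, 0xd6]
t1 = [0xf0, 0x4b, 0x01, 0xd5, 0xf4, 0xad, 0x00, 0xd6]
t2 = [0xd6, 0xf0, 0xad, 0x4b, 0xd5, 0x01, 0x4b, 0xd5]
t3 = [0xd5, 0xd6, 0xf0, 0xad, 0x4b, 0xd5, 0x01, 0x4b]

RES = [0xd5, 0xd6, 0xf0, 0xad, 0x4b, 0xd5, 0x01, 0x4b]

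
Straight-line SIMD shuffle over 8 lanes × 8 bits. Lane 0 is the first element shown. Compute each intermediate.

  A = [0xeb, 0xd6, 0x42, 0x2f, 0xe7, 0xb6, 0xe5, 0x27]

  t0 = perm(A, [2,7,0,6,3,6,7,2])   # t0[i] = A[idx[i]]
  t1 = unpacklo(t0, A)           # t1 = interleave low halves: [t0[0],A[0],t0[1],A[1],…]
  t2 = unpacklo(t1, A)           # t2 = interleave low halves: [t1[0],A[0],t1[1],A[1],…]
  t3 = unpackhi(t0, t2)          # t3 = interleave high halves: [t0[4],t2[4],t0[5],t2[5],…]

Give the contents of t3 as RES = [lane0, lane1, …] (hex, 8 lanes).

RES = [0x2f, 0x27, 0xe5, 0x42, 0x27, 0xd6, 0x42, 0x2f]

→ t0 |42|27|eb|e5|2f|e5|27|42|
→ t1 |42|eb|27|d6|eb|42|e5|2f|
→ t2 |42|eb|eb|d6|27|42|d6|2f|
→ t3 |2f|27|e5|42|27|d6|42|2f|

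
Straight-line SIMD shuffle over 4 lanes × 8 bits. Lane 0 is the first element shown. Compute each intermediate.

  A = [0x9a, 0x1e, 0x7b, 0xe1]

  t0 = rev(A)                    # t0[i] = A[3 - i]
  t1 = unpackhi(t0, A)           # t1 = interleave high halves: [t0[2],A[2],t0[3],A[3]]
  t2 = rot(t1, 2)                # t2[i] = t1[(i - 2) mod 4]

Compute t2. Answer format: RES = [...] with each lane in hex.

  t0: e1 7b 1e 9a
  t1: 1e 7b 9a e1
  t2: 9a e1 1e 7b

RES = [0x9a, 0xe1, 0x1e, 0x7b]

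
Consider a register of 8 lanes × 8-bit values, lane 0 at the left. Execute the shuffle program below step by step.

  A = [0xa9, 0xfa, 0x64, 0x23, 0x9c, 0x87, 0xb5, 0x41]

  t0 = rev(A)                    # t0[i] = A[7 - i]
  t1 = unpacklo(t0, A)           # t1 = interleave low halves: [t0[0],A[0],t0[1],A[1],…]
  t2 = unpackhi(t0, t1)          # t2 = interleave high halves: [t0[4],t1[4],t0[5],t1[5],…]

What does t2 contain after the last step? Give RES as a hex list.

t0 = [0x41, 0xb5, 0x87, 0x9c, 0x23, 0x64, 0xfa, 0xa9]
t1 = [0x41, 0xa9, 0xb5, 0xfa, 0x87, 0x64, 0x9c, 0x23]
t2 = [0x23, 0x87, 0x64, 0x64, 0xfa, 0x9c, 0xa9, 0x23]

RES = [ 0x23  0x87  0x64  0x64  0xfa  0x9c  0xa9  0x23 ]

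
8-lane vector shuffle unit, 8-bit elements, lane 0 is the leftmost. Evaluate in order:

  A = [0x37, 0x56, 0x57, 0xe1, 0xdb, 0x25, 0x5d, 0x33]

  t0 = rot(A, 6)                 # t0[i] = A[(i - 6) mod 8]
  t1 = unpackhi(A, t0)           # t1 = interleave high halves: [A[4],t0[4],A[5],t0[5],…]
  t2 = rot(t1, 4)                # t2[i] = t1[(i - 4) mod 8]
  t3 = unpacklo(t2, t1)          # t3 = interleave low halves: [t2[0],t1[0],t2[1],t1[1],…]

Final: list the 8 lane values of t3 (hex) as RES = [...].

  t0: 57 e1 db 25 5d 33 37 56
  t1: db 5d 25 33 5d 37 33 56
  t2: 5d 37 33 56 db 5d 25 33
  t3: 5d db 37 5d 33 25 56 33

RES = [0x5d, 0xdb, 0x37, 0x5d, 0x33, 0x25, 0x56, 0x33]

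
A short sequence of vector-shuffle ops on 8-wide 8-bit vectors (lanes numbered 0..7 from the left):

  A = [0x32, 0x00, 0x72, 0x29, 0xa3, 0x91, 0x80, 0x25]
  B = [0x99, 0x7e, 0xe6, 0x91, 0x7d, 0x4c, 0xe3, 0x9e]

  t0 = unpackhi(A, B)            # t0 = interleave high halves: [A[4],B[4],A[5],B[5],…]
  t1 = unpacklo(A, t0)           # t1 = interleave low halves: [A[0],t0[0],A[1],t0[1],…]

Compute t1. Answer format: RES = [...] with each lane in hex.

RES = [0x32, 0xa3, 0x00, 0x7d, 0x72, 0x91, 0x29, 0x4c]

  t0: a3 7d 91 4c 80 e3 25 9e
  t1: 32 a3 00 7d 72 91 29 4c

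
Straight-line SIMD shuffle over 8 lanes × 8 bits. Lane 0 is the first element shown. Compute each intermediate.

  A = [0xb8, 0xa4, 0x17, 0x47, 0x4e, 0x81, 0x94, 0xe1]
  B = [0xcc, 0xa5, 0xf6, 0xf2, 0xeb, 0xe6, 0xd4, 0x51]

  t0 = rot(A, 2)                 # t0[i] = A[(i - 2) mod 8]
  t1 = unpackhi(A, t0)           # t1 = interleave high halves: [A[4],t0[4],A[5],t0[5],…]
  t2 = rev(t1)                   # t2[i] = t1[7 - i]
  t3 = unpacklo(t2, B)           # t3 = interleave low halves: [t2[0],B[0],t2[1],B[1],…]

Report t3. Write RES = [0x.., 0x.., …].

  t0: 94 e1 b8 a4 17 47 4e 81
  t1: 4e 17 81 47 94 4e e1 81
  t2: 81 e1 4e 94 47 81 17 4e
  t3: 81 cc e1 a5 4e f6 94 f2

RES = [ 0x81  0xcc  0xe1  0xa5  0x4e  0xf6  0x94  0xf2 ]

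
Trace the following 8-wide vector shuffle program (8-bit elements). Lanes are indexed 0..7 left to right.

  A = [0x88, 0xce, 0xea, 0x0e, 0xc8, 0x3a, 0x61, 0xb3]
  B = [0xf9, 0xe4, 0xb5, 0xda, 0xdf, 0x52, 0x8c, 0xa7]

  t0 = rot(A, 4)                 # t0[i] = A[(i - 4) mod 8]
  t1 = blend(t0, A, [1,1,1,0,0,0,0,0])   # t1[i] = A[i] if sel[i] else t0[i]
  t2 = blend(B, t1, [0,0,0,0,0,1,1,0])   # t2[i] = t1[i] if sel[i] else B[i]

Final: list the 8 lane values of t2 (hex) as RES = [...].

RES = [0xf9, 0xe4, 0xb5, 0xda, 0xdf, 0xce, 0xea, 0xa7]

  t0: c8 3a 61 b3 88 ce ea 0e
  t1: 88 ce ea b3 88 ce ea 0e
  t2: f9 e4 b5 da df ce ea a7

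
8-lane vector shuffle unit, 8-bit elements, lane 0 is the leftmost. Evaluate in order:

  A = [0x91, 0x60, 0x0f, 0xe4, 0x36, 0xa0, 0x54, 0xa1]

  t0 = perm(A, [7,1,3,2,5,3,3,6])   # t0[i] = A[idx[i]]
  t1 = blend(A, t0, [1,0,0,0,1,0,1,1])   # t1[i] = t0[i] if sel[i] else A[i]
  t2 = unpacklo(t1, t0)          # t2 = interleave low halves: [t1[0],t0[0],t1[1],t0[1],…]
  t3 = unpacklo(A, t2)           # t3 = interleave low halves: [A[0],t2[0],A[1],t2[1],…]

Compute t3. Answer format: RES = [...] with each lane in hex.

t0 = [0xa1, 0x60, 0xe4, 0x0f, 0xa0, 0xe4, 0xe4, 0x54]
t1 = [0xa1, 0x60, 0x0f, 0xe4, 0xa0, 0xa0, 0xe4, 0x54]
t2 = [0xa1, 0xa1, 0x60, 0x60, 0x0f, 0xe4, 0xe4, 0x0f]
t3 = [0x91, 0xa1, 0x60, 0xa1, 0x0f, 0x60, 0xe4, 0x60]

RES = [ 0x91  0xa1  0x60  0xa1  0x0f  0x60  0xe4  0x60 ]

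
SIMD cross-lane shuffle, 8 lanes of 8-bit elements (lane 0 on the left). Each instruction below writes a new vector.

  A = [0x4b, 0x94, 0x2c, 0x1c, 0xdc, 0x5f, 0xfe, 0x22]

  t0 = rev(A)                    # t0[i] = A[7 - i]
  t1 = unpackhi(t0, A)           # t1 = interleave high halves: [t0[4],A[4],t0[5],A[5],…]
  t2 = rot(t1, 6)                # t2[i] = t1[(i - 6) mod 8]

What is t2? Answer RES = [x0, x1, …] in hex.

→ t0 |22|fe|5f|dc|1c|2c|94|4b|
→ t1 |1c|dc|2c|5f|94|fe|4b|22|
→ t2 |2c|5f|94|fe|4b|22|1c|dc|

RES = [ 0x2c  0x5f  0x94  0xfe  0x4b  0x22  0x1c  0xdc ]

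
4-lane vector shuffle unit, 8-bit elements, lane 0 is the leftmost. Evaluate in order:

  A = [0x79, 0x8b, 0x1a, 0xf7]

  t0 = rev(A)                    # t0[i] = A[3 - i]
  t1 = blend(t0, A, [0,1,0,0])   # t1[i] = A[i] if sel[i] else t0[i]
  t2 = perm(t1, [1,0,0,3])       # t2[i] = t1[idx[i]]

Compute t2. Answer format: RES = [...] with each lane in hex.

→ t0 |f7|1a|8b|79|
→ t1 |f7|8b|8b|79|
→ t2 |8b|f7|f7|79|

RES = [ 0x8b  0xf7  0xf7  0x79 ]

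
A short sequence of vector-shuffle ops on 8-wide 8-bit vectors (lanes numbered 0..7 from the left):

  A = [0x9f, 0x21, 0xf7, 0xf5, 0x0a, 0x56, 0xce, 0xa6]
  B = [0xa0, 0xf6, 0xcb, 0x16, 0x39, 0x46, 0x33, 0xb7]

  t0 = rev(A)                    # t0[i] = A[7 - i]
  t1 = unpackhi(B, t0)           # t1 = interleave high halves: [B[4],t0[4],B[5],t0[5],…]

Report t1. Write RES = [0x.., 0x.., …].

RES = [0x39, 0xf5, 0x46, 0xf7, 0x33, 0x21, 0xb7, 0x9f]

  t0: a6 ce 56 0a f5 f7 21 9f
  t1: 39 f5 46 f7 33 21 b7 9f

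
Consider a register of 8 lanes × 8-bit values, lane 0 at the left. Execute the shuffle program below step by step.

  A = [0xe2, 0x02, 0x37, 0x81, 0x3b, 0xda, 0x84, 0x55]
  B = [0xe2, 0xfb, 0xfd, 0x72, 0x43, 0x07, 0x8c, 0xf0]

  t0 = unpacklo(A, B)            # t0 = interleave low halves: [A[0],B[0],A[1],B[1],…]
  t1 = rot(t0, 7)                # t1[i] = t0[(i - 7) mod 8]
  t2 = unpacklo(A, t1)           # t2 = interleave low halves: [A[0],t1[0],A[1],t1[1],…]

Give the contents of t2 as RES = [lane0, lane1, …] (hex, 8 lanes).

t0 = [0xe2, 0xe2, 0x02, 0xfb, 0x37, 0xfd, 0x81, 0x72]
t1 = [0xe2, 0x02, 0xfb, 0x37, 0xfd, 0x81, 0x72, 0xe2]
t2 = [0xe2, 0xe2, 0x02, 0x02, 0x37, 0xfb, 0x81, 0x37]

RES = [0xe2, 0xe2, 0x02, 0x02, 0x37, 0xfb, 0x81, 0x37]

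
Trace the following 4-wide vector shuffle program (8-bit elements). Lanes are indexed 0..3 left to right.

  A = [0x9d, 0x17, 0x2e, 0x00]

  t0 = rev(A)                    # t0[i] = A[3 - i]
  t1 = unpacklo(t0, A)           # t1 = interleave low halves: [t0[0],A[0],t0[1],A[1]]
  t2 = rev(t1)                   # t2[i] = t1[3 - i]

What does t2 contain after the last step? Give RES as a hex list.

→ t0 |00|2e|17|9d|
→ t1 |00|9d|2e|17|
→ t2 |17|2e|9d|00|

RES = [0x17, 0x2e, 0x9d, 0x00]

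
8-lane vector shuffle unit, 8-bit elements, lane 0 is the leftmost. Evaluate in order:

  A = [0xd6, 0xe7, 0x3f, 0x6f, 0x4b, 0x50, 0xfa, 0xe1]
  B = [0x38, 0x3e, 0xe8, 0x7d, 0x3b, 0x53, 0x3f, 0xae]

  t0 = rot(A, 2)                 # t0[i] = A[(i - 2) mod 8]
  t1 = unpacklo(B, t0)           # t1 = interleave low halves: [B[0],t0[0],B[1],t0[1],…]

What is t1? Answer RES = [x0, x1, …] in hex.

→ t0 |fa|e1|d6|e7|3f|6f|4b|50|
→ t1 |38|fa|3e|e1|e8|d6|7d|e7|

RES = [ 0x38  0xfa  0x3e  0xe1  0xe8  0xd6  0x7d  0xe7 ]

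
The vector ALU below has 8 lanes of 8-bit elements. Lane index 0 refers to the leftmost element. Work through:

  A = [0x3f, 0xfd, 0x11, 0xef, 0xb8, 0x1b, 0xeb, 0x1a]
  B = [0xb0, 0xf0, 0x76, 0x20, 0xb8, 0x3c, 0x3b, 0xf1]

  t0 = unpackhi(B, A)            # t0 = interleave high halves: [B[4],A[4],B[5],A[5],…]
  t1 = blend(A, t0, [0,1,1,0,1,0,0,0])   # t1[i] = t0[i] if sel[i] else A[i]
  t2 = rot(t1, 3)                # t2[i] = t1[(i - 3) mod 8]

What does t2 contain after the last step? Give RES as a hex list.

→ t0 |b8|b8|3c|1b|3b|eb|f1|1a|
→ t1 |3f|b8|3c|ef|3b|1b|eb|1a|
→ t2 |1b|eb|1a|3f|b8|3c|ef|3b|

RES = [0x1b, 0xeb, 0x1a, 0x3f, 0xb8, 0x3c, 0xef, 0x3b]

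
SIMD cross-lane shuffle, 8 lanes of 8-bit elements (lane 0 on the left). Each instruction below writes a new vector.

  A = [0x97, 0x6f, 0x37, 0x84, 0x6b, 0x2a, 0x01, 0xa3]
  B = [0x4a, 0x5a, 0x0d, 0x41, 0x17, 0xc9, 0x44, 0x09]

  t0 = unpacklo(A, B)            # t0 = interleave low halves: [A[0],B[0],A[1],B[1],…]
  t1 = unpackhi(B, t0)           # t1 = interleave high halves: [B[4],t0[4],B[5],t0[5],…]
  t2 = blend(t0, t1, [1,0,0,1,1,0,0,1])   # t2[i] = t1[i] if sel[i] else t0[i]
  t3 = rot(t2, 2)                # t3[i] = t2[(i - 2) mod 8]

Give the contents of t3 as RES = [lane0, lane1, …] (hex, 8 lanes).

RES = [ 0x84  0x41  0x17  0x4a  0x6f  0x0d  0x44  0x0d ]

t0 = [0x97, 0x4a, 0x6f, 0x5a, 0x37, 0x0d, 0x84, 0x41]
t1 = [0x17, 0x37, 0xc9, 0x0d, 0x44, 0x84, 0x09, 0x41]
t2 = [0x17, 0x4a, 0x6f, 0x0d, 0x44, 0x0d, 0x84, 0x41]
t3 = [0x84, 0x41, 0x17, 0x4a, 0x6f, 0x0d, 0x44, 0x0d]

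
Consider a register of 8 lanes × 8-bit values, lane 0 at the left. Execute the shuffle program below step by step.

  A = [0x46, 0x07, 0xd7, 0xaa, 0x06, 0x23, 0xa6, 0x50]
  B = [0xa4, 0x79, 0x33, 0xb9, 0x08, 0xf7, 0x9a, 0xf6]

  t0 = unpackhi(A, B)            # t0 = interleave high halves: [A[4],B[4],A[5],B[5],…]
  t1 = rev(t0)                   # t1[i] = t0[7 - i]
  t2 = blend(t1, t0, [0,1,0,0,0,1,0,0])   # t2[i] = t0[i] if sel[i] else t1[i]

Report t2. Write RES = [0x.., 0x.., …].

t0 = [0x06, 0x08, 0x23, 0xf7, 0xa6, 0x9a, 0x50, 0xf6]
t1 = [0xf6, 0x50, 0x9a, 0xa6, 0xf7, 0x23, 0x08, 0x06]
t2 = [0xf6, 0x08, 0x9a, 0xa6, 0xf7, 0x9a, 0x08, 0x06]

RES = [0xf6, 0x08, 0x9a, 0xa6, 0xf7, 0x9a, 0x08, 0x06]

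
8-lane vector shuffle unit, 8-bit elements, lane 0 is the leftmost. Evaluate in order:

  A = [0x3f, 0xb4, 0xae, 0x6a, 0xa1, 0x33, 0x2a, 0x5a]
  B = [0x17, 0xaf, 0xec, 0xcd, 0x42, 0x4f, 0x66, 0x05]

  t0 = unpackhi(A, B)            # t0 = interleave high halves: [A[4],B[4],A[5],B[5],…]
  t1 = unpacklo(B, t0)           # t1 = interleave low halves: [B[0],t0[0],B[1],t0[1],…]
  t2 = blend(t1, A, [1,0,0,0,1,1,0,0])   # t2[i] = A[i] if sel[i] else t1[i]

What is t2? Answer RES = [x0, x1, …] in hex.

→ t0 |a1|42|33|4f|2a|66|5a|05|
→ t1 |17|a1|af|42|ec|33|cd|4f|
→ t2 |3f|a1|af|42|a1|33|cd|4f|

RES = [ 0x3f  0xa1  0xaf  0x42  0xa1  0x33  0xcd  0x4f ]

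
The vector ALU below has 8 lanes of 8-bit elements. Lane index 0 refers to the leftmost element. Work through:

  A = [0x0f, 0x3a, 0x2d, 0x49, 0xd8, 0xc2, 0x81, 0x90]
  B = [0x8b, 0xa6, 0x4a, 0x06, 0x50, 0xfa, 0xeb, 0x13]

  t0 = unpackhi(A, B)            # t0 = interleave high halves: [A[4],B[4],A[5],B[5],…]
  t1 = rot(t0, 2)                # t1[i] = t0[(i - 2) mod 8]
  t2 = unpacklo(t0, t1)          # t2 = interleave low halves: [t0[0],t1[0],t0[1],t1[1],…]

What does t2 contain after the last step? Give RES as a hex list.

  t0: d8 50 c2 fa 81 eb 90 13
  t1: 90 13 d8 50 c2 fa 81 eb
  t2: d8 90 50 13 c2 d8 fa 50

RES = [0xd8, 0x90, 0x50, 0x13, 0xc2, 0xd8, 0xfa, 0x50]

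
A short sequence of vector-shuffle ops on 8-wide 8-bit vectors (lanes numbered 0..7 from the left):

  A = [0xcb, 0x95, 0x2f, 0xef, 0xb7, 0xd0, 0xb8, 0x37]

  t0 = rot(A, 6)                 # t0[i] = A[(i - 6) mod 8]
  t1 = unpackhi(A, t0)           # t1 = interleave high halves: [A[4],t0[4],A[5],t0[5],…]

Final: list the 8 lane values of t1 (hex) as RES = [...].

RES = [0xb7, 0xb8, 0xd0, 0x37, 0xb8, 0xcb, 0x37, 0x95]

t0 = [0x2f, 0xef, 0xb7, 0xd0, 0xb8, 0x37, 0xcb, 0x95]
t1 = [0xb7, 0xb8, 0xd0, 0x37, 0xb8, 0xcb, 0x37, 0x95]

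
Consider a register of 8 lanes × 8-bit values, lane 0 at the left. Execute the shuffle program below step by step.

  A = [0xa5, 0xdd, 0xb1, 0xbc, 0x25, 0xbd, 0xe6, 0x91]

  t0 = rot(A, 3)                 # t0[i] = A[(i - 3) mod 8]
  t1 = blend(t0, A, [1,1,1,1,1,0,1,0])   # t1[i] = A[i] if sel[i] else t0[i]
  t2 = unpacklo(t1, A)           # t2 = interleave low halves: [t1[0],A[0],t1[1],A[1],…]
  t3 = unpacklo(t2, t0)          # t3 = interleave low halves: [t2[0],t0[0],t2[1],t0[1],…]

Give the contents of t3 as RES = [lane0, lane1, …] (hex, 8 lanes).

t0 = [0xbd, 0xe6, 0x91, 0xa5, 0xdd, 0xb1, 0xbc, 0x25]
t1 = [0xa5, 0xdd, 0xb1, 0xbc, 0x25, 0xb1, 0xe6, 0x25]
t2 = [0xa5, 0xa5, 0xdd, 0xdd, 0xb1, 0xb1, 0xbc, 0xbc]
t3 = [0xa5, 0xbd, 0xa5, 0xe6, 0xdd, 0x91, 0xdd, 0xa5]

RES = [0xa5, 0xbd, 0xa5, 0xe6, 0xdd, 0x91, 0xdd, 0xa5]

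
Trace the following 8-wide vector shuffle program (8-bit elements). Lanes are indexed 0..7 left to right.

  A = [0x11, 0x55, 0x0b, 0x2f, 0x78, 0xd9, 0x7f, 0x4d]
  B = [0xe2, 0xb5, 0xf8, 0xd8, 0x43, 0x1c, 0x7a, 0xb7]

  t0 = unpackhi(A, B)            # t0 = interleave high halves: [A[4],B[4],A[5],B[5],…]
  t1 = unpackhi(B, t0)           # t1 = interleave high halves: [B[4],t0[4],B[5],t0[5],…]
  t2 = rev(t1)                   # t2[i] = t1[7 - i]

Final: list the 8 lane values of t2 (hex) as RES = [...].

RES = [ 0xb7  0xb7  0x4d  0x7a  0x7a  0x1c  0x7f  0x43 ]

  t0: 78 43 d9 1c 7f 7a 4d b7
  t1: 43 7f 1c 7a 7a 4d b7 b7
  t2: b7 b7 4d 7a 7a 1c 7f 43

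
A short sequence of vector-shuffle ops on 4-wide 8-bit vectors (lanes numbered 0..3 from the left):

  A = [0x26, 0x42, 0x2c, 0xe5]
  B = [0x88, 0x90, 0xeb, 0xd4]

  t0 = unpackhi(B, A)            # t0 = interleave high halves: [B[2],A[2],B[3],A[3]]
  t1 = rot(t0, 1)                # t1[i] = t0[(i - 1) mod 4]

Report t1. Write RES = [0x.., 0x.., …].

RES = [ 0xe5  0xeb  0x2c  0xd4 ]

→ t0 |eb|2c|d4|e5|
→ t1 |e5|eb|2c|d4|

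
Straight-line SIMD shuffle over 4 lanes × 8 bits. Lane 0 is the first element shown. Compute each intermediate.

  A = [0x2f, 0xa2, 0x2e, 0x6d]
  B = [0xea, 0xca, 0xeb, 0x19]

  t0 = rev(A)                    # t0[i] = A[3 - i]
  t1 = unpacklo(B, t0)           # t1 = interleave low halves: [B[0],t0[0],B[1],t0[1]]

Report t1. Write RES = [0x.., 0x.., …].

t0 = [0x6d, 0x2e, 0xa2, 0x2f]
t1 = [0xea, 0x6d, 0xca, 0x2e]

RES = [0xea, 0x6d, 0xca, 0x2e]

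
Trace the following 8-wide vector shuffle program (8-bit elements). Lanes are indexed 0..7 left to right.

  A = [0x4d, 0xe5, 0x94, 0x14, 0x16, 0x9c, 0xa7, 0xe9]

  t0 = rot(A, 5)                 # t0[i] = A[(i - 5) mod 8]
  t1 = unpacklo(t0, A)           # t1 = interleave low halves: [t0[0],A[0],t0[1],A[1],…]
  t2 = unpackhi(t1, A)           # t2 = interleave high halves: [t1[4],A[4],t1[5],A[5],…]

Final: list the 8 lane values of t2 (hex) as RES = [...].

→ t0 |14|16|9c|a7|e9|4d|e5|94|
→ t1 |14|4d|16|e5|9c|94|a7|14|
→ t2 |9c|16|94|9c|a7|a7|14|e9|

RES = [0x9c, 0x16, 0x94, 0x9c, 0xa7, 0xa7, 0x14, 0xe9]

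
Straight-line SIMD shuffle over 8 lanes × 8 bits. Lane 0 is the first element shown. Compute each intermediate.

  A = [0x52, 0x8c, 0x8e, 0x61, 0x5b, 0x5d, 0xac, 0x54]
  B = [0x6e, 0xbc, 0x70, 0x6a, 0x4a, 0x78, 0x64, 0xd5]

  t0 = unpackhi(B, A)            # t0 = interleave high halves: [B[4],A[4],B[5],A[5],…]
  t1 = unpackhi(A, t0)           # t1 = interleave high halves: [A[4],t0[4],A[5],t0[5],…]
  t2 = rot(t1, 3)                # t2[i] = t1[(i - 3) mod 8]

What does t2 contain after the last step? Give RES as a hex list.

  t0: 4a 5b 78 5d 64 ac d5 54
  t1: 5b 64 5d ac ac d5 54 54
  t2: d5 54 54 5b 64 5d ac ac

RES = [0xd5, 0x54, 0x54, 0x5b, 0x64, 0x5d, 0xac, 0xac]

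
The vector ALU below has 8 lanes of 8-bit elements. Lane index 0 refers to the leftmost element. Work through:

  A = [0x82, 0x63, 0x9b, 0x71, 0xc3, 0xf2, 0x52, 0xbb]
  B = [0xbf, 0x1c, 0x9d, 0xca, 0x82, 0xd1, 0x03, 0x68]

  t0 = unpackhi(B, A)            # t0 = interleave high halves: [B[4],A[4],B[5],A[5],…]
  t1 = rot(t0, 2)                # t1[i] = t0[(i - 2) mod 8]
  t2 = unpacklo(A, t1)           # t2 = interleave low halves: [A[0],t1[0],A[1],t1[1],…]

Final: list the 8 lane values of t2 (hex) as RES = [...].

RES = [ 0x82  0x68  0x63  0xbb  0x9b  0x82  0x71  0xc3 ]

t0 = [0x82, 0xc3, 0xd1, 0xf2, 0x03, 0x52, 0x68, 0xbb]
t1 = [0x68, 0xbb, 0x82, 0xc3, 0xd1, 0xf2, 0x03, 0x52]
t2 = [0x82, 0x68, 0x63, 0xbb, 0x9b, 0x82, 0x71, 0xc3]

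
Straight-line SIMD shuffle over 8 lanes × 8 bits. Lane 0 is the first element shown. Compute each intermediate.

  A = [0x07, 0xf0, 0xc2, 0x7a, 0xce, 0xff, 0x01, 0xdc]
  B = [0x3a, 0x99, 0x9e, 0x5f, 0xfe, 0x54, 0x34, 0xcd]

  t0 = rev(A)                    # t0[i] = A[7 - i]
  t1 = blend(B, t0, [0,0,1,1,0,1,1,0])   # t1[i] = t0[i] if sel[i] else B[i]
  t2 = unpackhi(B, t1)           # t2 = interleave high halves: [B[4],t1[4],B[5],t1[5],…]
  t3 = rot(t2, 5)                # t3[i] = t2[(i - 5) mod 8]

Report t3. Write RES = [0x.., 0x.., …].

RES = [0xc2, 0x34, 0xf0, 0xcd, 0xcd, 0xfe, 0xfe, 0x54]

  t0: dc 01 ff ce 7a c2 f0 07
  t1: 3a 99 ff ce fe c2 f0 cd
  t2: fe fe 54 c2 34 f0 cd cd
  t3: c2 34 f0 cd cd fe fe 54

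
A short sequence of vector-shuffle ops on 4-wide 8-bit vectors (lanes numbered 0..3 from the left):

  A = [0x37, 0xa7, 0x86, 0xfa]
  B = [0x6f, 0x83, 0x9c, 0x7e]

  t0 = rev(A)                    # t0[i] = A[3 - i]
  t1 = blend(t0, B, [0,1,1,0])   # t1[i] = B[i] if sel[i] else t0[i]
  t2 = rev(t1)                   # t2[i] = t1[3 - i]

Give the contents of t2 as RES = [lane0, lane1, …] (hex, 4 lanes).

→ t0 |fa|86|a7|37|
→ t1 |fa|83|9c|37|
→ t2 |37|9c|83|fa|

RES = [0x37, 0x9c, 0x83, 0xfa]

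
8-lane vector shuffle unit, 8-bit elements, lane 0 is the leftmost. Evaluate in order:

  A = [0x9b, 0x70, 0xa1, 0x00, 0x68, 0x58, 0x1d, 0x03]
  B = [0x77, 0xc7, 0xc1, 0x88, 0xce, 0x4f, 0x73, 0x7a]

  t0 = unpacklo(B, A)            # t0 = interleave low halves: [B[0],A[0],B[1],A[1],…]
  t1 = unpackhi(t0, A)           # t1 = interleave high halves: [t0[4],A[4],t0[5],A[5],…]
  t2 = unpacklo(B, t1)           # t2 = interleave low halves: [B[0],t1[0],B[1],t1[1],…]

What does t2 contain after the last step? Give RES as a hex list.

t0 = [0x77, 0x9b, 0xc7, 0x70, 0xc1, 0xa1, 0x88, 0x00]
t1 = [0xc1, 0x68, 0xa1, 0x58, 0x88, 0x1d, 0x00, 0x03]
t2 = [0x77, 0xc1, 0xc7, 0x68, 0xc1, 0xa1, 0x88, 0x58]

RES = [0x77, 0xc1, 0xc7, 0x68, 0xc1, 0xa1, 0x88, 0x58]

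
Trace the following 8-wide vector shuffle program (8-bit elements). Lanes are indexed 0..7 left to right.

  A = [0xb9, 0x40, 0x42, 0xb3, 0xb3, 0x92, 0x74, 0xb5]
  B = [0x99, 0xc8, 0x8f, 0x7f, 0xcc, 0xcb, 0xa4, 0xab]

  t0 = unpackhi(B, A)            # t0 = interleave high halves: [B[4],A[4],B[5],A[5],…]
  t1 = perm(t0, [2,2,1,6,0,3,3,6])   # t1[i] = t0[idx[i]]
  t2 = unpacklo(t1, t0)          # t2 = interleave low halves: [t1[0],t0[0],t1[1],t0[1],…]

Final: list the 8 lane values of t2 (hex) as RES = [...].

RES = [0xcb, 0xcc, 0xcb, 0xb3, 0xb3, 0xcb, 0xab, 0x92]

  t0: cc b3 cb 92 a4 74 ab b5
  t1: cb cb b3 ab cc 92 92 ab
  t2: cb cc cb b3 b3 cb ab 92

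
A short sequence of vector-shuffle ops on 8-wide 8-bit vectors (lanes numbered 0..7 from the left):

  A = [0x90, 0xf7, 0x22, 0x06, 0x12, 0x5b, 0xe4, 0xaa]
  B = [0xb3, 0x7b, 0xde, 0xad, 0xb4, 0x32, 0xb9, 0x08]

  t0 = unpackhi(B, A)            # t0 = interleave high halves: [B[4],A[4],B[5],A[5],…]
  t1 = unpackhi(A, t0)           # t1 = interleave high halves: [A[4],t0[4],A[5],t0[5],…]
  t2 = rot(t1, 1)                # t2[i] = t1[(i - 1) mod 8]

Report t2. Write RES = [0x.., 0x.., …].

RES = [ 0xaa  0x12  0xb9  0x5b  0xe4  0xe4  0x08  0xaa ]

t0 = [0xb4, 0x12, 0x32, 0x5b, 0xb9, 0xe4, 0x08, 0xaa]
t1 = [0x12, 0xb9, 0x5b, 0xe4, 0xe4, 0x08, 0xaa, 0xaa]
t2 = [0xaa, 0x12, 0xb9, 0x5b, 0xe4, 0xe4, 0x08, 0xaa]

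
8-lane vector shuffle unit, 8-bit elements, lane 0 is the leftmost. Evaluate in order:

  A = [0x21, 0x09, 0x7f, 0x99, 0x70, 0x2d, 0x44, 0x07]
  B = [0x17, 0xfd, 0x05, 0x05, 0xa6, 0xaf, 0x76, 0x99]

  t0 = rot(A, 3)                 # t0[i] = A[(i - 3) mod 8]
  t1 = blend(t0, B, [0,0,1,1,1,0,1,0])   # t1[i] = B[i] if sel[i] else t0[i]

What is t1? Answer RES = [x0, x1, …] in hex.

  t0: 2d 44 07 21 09 7f 99 70
  t1: 2d 44 05 05 a6 7f 76 70

RES = [0x2d, 0x44, 0x05, 0x05, 0xa6, 0x7f, 0x76, 0x70]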